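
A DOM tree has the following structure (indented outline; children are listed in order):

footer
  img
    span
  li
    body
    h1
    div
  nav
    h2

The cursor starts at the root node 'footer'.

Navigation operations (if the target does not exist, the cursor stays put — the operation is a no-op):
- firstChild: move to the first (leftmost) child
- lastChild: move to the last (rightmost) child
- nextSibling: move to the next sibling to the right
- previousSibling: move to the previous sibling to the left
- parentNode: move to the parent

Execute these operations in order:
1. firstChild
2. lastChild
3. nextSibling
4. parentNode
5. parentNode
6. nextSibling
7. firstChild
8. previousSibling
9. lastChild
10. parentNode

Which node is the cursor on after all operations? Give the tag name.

Answer: img

Derivation:
After 1 (firstChild): img
After 2 (lastChild): span
After 3 (nextSibling): span (no-op, stayed)
After 4 (parentNode): img
After 5 (parentNode): footer
After 6 (nextSibling): footer (no-op, stayed)
After 7 (firstChild): img
After 8 (previousSibling): img (no-op, stayed)
After 9 (lastChild): span
After 10 (parentNode): img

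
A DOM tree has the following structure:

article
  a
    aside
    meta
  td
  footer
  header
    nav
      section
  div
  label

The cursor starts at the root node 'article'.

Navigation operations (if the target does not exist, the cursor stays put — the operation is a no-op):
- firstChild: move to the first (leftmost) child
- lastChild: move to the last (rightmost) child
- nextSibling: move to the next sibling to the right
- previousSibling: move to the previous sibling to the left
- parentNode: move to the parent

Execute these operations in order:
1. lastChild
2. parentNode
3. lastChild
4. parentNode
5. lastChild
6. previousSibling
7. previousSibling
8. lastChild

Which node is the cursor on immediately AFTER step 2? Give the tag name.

Answer: article

Derivation:
After 1 (lastChild): label
After 2 (parentNode): article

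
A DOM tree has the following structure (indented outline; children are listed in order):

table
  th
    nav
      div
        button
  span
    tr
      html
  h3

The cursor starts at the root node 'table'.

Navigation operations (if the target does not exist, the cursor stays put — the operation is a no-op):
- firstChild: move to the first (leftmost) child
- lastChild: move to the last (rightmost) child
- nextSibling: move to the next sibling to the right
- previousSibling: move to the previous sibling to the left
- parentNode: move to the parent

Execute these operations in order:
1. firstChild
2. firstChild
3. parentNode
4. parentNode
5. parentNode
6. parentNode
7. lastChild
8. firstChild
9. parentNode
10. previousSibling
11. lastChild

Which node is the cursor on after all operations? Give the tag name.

After 1 (firstChild): th
After 2 (firstChild): nav
After 3 (parentNode): th
After 4 (parentNode): table
After 5 (parentNode): table (no-op, stayed)
After 6 (parentNode): table (no-op, stayed)
After 7 (lastChild): h3
After 8 (firstChild): h3 (no-op, stayed)
After 9 (parentNode): table
After 10 (previousSibling): table (no-op, stayed)
After 11 (lastChild): h3

Answer: h3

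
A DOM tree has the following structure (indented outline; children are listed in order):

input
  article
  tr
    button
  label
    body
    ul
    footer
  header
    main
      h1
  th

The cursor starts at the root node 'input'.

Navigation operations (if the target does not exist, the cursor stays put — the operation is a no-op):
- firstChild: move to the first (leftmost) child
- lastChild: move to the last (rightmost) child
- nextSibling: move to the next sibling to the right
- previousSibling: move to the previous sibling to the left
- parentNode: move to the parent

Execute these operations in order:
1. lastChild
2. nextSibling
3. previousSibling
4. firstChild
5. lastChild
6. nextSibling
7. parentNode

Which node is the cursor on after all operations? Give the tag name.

After 1 (lastChild): th
After 2 (nextSibling): th (no-op, stayed)
After 3 (previousSibling): header
After 4 (firstChild): main
After 5 (lastChild): h1
After 6 (nextSibling): h1 (no-op, stayed)
After 7 (parentNode): main

Answer: main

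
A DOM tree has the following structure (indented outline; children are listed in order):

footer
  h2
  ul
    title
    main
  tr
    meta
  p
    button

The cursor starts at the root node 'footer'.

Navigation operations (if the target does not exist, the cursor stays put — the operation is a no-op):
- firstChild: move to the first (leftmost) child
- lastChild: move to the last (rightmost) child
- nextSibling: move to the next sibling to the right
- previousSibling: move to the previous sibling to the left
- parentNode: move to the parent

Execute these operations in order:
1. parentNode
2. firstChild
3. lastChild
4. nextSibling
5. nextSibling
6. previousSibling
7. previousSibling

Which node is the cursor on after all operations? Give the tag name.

After 1 (parentNode): footer (no-op, stayed)
After 2 (firstChild): h2
After 3 (lastChild): h2 (no-op, stayed)
After 4 (nextSibling): ul
After 5 (nextSibling): tr
After 6 (previousSibling): ul
After 7 (previousSibling): h2

Answer: h2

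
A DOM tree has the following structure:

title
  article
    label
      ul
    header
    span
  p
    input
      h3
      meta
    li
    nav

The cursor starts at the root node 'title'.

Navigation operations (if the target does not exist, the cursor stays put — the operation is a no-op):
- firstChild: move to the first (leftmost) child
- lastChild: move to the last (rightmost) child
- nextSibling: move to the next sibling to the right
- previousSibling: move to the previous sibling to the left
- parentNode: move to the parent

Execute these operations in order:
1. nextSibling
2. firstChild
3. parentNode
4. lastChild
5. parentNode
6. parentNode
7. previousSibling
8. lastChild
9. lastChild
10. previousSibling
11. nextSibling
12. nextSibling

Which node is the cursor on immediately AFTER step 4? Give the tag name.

Answer: p

Derivation:
After 1 (nextSibling): title (no-op, stayed)
After 2 (firstChild): article
After 3 (parentNode): title
After 4 (lastChild): p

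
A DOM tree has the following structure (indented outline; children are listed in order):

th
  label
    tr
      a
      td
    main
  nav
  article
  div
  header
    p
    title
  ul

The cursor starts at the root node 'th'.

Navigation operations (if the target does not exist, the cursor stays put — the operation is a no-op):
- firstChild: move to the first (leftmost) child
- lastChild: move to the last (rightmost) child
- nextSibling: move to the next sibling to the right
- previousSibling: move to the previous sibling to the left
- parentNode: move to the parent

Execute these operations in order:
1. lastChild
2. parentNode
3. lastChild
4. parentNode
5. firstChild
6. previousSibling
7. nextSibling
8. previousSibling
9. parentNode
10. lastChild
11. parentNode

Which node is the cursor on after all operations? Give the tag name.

After 1 (lastChild): ul
After 2 (parentNode): th
After 3 (lastChild): ul
After 4 (parentNode): th
After 5 (firstChild): label
After 6 (previousSibling): label (no-op, stayed)
After 7 (nextSibling): nav
After 8 (previousSibling): label
After 9 (parentNode): th
After 10 (lastChild): ul
After 11 (parentNode): th

Answer: th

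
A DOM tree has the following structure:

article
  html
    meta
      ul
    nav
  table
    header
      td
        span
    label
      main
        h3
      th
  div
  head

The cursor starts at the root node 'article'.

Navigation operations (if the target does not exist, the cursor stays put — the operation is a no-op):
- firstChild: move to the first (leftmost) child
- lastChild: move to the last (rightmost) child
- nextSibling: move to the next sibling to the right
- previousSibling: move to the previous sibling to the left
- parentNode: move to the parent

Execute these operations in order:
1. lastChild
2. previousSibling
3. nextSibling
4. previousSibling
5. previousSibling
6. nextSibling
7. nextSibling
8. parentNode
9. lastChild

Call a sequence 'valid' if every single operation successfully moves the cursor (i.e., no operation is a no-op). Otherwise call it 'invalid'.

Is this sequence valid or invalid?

Answer: valid

Derivation:
After 1 (lastChild): head
After 2 (previousSibling): div
After 3 (nextSibling): head
After 4 (previousSibling): div
After 5 (previousSibling): table
After 6 (nextSibling): div
After 7 (nextSibling): head
After 8 (parentNode): article
After 9 (lastChild): head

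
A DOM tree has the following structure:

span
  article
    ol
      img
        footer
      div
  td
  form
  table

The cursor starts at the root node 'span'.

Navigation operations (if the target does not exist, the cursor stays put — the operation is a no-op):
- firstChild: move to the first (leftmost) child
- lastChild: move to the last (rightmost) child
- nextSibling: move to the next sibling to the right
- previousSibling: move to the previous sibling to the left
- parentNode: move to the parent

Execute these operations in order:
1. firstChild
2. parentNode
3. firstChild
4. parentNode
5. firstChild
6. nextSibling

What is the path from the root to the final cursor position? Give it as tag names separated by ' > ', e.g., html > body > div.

After 1 (firstChild): article
After 2 (parentNode): span
After 3 (firstChild): article
After 4 (parentNode): span
After 5 (firstChild): article
After 6 (nextSibling): td

Answer: span > td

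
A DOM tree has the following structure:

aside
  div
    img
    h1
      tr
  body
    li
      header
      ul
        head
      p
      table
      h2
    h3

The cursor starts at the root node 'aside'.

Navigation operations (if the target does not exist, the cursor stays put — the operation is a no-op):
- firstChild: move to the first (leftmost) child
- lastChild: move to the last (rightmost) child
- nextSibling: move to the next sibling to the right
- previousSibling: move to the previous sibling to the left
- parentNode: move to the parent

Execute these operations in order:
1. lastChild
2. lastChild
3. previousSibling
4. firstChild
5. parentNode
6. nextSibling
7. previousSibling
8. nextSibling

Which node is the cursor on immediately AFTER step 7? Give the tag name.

After 1 (lastChild): body
After 2 (lastChild): h3
After 3 (previousSibling): li
After 4 (firstChild): header
After 5 (parentNode): li
After 6 (nextSibling): h3
After 7 (previousSibling): li

Answer: li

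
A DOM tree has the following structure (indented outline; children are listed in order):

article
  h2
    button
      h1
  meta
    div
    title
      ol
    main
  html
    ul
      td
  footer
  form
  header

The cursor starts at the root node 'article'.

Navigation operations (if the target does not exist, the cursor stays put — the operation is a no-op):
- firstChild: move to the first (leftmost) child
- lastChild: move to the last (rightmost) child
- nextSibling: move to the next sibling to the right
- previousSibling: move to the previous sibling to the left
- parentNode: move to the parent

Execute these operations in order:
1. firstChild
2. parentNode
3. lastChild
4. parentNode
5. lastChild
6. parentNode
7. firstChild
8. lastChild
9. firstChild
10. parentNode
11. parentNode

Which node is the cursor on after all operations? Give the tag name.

Answer: h2

Derivation:
After 1 (firstChild): h2
After 2 (parentNode): article
After 3 (lastChild): header
After 4 (parentNode): article
After 5 (lastChild): header
After 6 (parentNode): article
After 7 (firstChild): h2
After 8 (lastChild): button
After 9 (firstChild): h1
After 10 (parentNode): button
After 11 (parentNode): h2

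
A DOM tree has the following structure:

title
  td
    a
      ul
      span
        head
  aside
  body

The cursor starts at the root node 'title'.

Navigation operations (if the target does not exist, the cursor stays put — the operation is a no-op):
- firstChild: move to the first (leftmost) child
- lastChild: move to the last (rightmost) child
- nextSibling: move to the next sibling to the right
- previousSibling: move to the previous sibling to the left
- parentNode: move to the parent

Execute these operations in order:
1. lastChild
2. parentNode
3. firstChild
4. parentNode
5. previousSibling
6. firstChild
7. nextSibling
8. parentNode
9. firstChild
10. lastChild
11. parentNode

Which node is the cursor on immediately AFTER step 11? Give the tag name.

After 1 (lastChild): body
After 2 (parentNode): title
After 3 (firstChild): td
After 4 (parentNode): title
After 5 (previousSibling): title (no-op, stayed)
After 6 (firstChild): td
After 7 (nextSibling): aside
After 8 (parentNode): title
After 9 (firstChild): td
After 10 (lastChild): a
After 11 (parentNode): td

Answer: td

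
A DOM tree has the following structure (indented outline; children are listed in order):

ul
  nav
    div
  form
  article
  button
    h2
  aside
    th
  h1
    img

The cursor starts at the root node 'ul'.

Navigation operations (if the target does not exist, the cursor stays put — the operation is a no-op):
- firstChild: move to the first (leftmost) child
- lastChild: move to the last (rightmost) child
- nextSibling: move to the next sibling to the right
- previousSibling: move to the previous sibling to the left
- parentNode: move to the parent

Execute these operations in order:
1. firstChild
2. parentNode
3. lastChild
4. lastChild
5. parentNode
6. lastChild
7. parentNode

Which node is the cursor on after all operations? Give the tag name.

Answer: h1

Derivation:
After 1 (firstChild): nav
After 2 (parentNode): ul
After 3 (lastChild): h1
After 4 (lastChild): img
After 5 (parentNode): h1
After 6 (lastChild): img
After 7 (parentNode): h1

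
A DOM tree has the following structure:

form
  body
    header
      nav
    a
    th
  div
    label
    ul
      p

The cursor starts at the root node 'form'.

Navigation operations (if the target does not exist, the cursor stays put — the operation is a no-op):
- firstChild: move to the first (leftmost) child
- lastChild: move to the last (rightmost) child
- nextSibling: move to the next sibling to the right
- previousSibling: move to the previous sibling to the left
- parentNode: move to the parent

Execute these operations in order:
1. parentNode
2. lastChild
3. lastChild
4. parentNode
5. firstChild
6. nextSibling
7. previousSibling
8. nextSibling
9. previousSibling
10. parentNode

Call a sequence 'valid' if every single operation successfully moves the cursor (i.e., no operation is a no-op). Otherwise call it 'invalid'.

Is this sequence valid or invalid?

After 1 (parentNode): form (no-op, stayed)
After 2 (lastChild): div
After 3 (lastChild): ul
After 4 (parentNode): div
After 5 (firstChild): label
After 6 (nextSibling): ul
After 7 (previousSibling): label
After 8 (nextSibling): ul
After 9 (previousSibling): label
After 10 (parentNode): div

Answer: invalid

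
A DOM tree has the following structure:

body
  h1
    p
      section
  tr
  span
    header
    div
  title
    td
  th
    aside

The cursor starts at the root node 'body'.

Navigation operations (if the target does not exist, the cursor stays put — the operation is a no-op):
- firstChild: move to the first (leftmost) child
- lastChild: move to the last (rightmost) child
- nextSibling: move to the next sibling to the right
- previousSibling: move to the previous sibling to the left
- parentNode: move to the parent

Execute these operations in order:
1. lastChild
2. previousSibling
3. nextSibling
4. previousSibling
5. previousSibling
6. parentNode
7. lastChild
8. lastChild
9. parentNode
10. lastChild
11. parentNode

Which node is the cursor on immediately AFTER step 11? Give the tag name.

After 1 (lastChild): th
After 2 (previousSibling): title
After 3 (nextSibling): th
After 4 (previousSibling): title
After 5 (previousSibling): span
After 6 (parentNode): body
After 7 (lastChild): th
After 8 (lastChild): aside
After 9 (parentNode): th
After 10 (lastChild): aside
After 11 (parentNode): th

Answer: th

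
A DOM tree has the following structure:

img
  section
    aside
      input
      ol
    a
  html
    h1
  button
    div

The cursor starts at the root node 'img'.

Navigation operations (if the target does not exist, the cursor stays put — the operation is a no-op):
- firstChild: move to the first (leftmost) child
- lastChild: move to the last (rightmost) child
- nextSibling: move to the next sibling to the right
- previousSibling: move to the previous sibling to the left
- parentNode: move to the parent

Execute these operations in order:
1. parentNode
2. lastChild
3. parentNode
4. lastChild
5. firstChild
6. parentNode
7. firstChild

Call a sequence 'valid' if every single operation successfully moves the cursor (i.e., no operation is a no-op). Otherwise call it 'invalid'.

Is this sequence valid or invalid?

After 1 (parentNode): img (no-op, stayed)
After 2 (lastChild): button
After 3 (parentNode): img
After 4 (lastChild): button
After 5 (firstChild): div
After 6 (parentNode): button
After 7 (firstChild): div

Answer: invalid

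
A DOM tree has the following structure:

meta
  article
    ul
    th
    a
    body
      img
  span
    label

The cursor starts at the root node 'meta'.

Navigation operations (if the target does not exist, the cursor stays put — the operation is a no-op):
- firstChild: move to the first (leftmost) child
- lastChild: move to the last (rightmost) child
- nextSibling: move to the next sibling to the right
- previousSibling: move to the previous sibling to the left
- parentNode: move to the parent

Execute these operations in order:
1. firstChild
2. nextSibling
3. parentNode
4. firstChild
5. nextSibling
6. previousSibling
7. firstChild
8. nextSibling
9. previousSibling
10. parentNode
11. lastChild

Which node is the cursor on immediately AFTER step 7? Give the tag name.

After 1 (firstChild): article
After 2 (nextSibling): span
After 3 (parentNode): meta
After 4 (firstChild): article
After 5 (nextSibling): span
After 6 (previousSibling): article
After 7 (firstChild): ul

Answer: ul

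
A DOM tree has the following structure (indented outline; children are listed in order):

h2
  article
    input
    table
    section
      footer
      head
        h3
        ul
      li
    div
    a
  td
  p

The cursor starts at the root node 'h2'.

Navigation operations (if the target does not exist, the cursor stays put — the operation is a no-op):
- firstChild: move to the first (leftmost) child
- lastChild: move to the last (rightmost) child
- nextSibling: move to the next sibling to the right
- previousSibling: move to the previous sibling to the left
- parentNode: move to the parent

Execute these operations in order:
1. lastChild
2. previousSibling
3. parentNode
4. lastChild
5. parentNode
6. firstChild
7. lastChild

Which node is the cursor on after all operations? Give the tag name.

After 1 (lastChild): p
After 2 (previousSibling): td
After 3 (parentNode): h2
After 4 (lastChild): p
After 5 (parentNode): h2
After 6 (firstChild): article
After 7 (lastChild): a

Answer: a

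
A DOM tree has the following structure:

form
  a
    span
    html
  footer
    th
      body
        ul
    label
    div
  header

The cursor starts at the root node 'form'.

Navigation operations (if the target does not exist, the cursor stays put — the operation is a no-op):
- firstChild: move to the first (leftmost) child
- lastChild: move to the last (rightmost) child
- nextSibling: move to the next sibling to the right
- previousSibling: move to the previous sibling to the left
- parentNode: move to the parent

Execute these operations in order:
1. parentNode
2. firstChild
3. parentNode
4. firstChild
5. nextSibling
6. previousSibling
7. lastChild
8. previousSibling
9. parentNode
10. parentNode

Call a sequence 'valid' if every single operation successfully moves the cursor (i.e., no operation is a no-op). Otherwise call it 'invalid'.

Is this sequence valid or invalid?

Answer: invalid

Derivation:
After 1 (parentNode): form (no-op, stayed)
After 2 (firstChild): a
After 3 (parentNode): form
After 4 (firstChild): a
After 5 (nextSibling): footer
After 6 (previousSibling): a
After 7 (lastChild): html
After 8 (previousSibling): span
After 9 (parentNode): a
After 10 (parentNode): form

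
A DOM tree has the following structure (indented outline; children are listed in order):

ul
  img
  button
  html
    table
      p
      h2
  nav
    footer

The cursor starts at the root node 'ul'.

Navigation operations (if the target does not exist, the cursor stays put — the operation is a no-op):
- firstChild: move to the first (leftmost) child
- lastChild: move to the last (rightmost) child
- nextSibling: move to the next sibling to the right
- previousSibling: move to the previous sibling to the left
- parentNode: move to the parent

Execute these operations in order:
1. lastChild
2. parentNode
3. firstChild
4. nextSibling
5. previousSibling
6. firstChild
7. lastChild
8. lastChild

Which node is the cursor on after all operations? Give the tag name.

Answer: img

Derivation:
After 1 (lastChild): nav
After 2 (parentNode): ul
After 3 (firstChild): img
After 4 (nextSibling): button
After 5 (previousSibling): img
After 6 (firstChild): img (no-op, stayed)
After 7 (lastChild): img (no-op, stayed)
After 8 (lastChild): img (no-op, stayed)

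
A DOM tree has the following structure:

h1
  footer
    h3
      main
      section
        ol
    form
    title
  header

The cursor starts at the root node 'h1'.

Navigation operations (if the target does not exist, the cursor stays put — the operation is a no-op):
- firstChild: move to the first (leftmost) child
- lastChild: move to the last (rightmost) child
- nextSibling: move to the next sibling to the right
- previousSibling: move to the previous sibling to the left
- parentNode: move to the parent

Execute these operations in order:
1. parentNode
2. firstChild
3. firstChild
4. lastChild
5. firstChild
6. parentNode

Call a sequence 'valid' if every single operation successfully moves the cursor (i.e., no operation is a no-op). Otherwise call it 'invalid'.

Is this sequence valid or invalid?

After 1 (parentNode): h1 (no-op, stayed)
After 2 (firstChild): footer
After 3 (firstChild): h3
After 4 (lastChild): section
After 5 (firstChild): ol
After 6 (parentNode): section

Answer: invalid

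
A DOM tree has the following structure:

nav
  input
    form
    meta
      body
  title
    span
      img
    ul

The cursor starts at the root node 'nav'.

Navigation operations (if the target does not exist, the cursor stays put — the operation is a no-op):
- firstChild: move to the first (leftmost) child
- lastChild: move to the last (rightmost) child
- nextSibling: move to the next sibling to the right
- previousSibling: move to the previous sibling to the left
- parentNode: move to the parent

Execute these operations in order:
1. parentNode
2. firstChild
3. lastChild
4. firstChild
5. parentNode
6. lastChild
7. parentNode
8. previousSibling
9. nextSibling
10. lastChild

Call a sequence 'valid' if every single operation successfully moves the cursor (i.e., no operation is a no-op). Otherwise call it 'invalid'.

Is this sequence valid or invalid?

After 1 (parentNode): nav (no-op, stayed)
After 2 (firstChild): input
After 3 (lastChild): meta
After 4 (firstChild): body
After 5 (parentNode): meta
After 6 (lastChild): body
After 7 (parentNode): meta
After 8 (previousSibling): form
After 9 (nextSibling): meta
After 10 (lastChild): body

Answer: invalid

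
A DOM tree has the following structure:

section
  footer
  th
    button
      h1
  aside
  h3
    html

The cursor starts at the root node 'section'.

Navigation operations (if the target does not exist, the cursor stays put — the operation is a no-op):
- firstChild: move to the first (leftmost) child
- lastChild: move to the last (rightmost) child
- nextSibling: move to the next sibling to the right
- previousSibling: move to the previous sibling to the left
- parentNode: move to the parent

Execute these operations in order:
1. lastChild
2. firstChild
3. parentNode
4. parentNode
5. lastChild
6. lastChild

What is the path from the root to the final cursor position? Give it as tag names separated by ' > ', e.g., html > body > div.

Answer: section > h3 > html

Derivation:
After 1 (lastChild): h3
After 2 (firstChild): html
After 3 (parentNode): h3
After 4 (parentNode): section
After 5 (lastChild): h3
After 6 (lastChild): html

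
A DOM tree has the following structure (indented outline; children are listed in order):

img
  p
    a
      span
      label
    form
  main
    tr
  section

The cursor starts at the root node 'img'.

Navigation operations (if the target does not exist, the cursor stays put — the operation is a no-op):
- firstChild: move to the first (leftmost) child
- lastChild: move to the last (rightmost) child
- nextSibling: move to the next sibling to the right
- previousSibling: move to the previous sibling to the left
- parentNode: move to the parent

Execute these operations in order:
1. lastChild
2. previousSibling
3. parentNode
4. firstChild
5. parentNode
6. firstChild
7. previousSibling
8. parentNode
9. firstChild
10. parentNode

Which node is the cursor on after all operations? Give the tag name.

After 1 (lastChild): section
After 2 (previousSibling): main
After 3 (parentNode): img
After 4 (firstChild): p
After 5 (parentNode): img
After 6 (firstChild): p
After 7 (previousSibling): p (no-op, stayed)
After 8 (parentNode): img
After 9 (firstChild): p
After 10 (parentNode): img

Answer: img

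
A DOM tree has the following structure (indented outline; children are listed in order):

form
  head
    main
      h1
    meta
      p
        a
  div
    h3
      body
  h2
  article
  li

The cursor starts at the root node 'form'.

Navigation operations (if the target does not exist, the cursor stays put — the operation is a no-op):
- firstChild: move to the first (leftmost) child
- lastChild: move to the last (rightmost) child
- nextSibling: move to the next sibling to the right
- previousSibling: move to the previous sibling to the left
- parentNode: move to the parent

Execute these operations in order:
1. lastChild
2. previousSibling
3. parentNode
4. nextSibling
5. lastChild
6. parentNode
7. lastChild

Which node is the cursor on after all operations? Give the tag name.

After 1 (lastChild): li
After 2 (previousSibling): article
After 3 (parentNode): form
After 4 (nextSibling): form (no-op, stayed)
After 5 (lastChild): li
After 6 (parentNode): form
After 7 (lastChild): li

Answer: li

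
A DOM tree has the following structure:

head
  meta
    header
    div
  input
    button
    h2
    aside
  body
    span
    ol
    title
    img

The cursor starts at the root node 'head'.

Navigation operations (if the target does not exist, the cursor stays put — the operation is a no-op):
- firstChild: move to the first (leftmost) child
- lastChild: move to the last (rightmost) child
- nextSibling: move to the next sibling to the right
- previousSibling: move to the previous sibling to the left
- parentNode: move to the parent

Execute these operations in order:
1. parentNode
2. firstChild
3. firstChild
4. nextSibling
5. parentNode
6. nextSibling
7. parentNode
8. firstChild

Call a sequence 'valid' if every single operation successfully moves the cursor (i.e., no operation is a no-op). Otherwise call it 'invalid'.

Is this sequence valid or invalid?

Answer: invalid

Derivation:
After 1 (parentNode): head (no-op, stayed)
After 2 (firstChild): meta
After 3 (firstChild): header
After 4 (nextSibling): div
After 5 (parentNode): meta
After 6 (nextSibling): input
After 7 (parentNode): head
After 8 (firstChild): meta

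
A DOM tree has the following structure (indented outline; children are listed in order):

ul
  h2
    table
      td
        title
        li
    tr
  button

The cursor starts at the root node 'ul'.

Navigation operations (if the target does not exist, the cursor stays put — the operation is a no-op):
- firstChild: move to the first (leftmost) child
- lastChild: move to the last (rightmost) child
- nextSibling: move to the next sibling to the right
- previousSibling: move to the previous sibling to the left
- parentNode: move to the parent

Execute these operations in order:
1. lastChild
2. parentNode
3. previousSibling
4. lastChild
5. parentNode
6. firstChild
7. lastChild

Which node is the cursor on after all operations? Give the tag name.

After 1 (lastChild): button
After 2 (parentNode): ul
After 3 (previousSibling): ul (no-op, stayed)
After 4 (lastChild): button
After 5 (parentNode): ul
After 6 (firstChild): h2
After 7 (lastChild): tr

Answer: tr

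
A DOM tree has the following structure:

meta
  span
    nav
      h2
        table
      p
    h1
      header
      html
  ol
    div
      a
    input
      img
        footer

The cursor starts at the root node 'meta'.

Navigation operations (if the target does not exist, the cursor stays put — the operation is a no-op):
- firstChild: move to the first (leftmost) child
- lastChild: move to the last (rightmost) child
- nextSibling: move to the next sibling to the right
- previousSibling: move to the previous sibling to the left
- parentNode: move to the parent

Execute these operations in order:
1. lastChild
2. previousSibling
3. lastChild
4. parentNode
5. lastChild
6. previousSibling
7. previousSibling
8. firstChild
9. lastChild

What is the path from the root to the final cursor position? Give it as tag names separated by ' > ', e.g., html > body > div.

Answer: meta > span > nav > h2 > table

Derivation:
After 1 (lastChild): ol
After 2 (previousSibling): span
After 3 (lastChild): h1
After 4 (parentNode): span
After 5 (lastChild): h1
After 6 (previousSibling): nav
After 7 (previousSibling): nav (no-op, stayed)
After 8 (firstChild): h2
After 9 (lastChild): table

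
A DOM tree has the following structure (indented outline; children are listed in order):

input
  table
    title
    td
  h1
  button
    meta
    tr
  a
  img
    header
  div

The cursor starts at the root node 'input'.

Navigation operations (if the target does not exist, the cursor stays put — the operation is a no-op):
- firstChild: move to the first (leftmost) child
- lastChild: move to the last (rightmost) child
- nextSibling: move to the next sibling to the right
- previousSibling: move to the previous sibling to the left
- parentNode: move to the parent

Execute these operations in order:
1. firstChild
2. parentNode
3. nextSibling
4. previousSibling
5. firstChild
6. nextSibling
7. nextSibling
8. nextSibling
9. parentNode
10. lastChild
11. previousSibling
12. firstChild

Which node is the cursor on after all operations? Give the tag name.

After 1 (firstChild): table
After 2 (parentNode): input
After 3 (nextSibling): input (no-op, stayed)
After 4 (previousSibling): input (no-op, stayed)
After 5 (firstChild): table
After 6 (nextSibling): h1
After 7 (nextSibling): button
After 8 (nextSibling): a
After 9 (parentNode): input
After 10 (lastChild): div
After 11 (previousSibling): img
After 12 (firstChild): header

Answer: header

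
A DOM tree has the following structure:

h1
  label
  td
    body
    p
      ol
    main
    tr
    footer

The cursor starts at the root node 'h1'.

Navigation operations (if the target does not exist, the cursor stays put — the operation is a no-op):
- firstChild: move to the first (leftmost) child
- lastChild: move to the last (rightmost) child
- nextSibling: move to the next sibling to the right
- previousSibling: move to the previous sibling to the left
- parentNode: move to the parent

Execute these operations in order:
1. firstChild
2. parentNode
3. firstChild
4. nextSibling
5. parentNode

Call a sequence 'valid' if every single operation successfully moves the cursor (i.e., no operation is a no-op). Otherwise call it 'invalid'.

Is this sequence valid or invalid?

Answer: valid

Derivation:
After 1 (firstChild): label
After 2 (parentNode): h1
After 3 (firstChild): label
After 4 (nextSibling): td
After 5 (parentNode): h1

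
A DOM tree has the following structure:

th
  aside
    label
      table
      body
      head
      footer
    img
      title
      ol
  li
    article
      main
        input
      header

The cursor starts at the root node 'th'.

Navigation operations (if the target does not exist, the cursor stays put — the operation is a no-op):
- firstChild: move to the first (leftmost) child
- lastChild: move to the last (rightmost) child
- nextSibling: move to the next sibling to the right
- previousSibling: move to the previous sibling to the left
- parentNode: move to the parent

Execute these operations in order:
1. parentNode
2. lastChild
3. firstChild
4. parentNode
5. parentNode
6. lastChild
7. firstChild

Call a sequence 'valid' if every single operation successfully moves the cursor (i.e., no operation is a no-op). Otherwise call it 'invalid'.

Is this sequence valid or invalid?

Answer: invalid

Derivation:
After 1 (parentNode): th (no-op, stayed)
After 2 (lastChild): li
After 3 (firstChild): article
After 4 (parentNode): li
After 5 (parentNode): th
After 6 (lastChild): li
After 7 (firstChild): article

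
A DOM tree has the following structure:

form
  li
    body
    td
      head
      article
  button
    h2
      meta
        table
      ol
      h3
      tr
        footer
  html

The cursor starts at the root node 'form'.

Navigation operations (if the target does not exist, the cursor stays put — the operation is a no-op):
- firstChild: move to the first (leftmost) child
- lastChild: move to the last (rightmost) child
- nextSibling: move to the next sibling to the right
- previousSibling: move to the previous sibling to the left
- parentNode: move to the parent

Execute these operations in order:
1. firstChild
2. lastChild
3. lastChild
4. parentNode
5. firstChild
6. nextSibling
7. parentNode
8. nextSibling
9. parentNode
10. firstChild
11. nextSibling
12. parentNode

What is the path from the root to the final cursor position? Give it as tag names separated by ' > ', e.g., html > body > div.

After 1 (firstChild): li
After 2 (lastChild): td
After 3 (lastChild): article
After 4 (parentNode): td
After 5 (firstChild): head
After 6 (nextSibling): article
After 7 (parentNode): td
After 8 (nextSibling): td (no-op, stayed)
After 9 (parentNode): li
After 10 (firstChild): body
After 11 (nextSibling): td
After 12 (parentNode): li

Answer: form > li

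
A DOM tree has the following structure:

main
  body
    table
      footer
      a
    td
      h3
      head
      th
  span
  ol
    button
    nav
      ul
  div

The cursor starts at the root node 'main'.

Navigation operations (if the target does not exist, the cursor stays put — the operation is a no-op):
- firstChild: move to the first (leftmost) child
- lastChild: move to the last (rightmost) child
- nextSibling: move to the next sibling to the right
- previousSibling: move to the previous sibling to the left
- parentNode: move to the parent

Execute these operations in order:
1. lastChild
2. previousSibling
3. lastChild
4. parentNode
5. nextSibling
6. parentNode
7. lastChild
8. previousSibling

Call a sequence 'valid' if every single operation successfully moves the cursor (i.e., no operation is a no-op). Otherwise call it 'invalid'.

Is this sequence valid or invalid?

Answer: valid

Derivation:
After 1 (lastChild): div
After 2 (previousSibling): ol
After 3 (lastChild): nav
After 4 (parentNode): ol
After 5 (nextSibling): div
After 6 (parentNode): main
After 7 (lastChild): div
After 8 (previousSibling): ol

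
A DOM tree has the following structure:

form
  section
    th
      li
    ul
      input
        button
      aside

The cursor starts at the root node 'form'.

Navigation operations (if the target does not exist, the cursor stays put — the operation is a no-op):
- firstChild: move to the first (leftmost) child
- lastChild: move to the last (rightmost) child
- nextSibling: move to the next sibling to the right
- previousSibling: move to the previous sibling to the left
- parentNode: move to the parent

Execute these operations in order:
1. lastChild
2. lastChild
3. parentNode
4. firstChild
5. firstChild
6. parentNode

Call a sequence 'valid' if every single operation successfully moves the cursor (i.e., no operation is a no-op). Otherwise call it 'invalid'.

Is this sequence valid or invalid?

Answer: valid

Derivation:
After 1 (lastChild): section
After 2 (lastChild): ul
After 3 (parentNode): section
After 4 (firstChild): th
After 5 (firstChild): li
After 6 (parentNode): th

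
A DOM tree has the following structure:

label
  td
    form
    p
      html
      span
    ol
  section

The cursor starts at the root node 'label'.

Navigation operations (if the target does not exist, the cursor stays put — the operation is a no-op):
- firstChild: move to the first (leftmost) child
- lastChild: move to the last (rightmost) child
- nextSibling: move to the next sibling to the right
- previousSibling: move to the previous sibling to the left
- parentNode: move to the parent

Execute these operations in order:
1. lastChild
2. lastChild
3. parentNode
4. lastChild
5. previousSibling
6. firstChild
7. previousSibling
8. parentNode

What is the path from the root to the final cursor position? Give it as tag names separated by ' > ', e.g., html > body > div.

Answer: label > td

Derivation:
After 1 (lastChild): section
After 2 (lastChild): section (no-op, stayed)
After 3 (parentNode): label
After 4 (lastChild): section
After 5 (previousSibling): td
After 6 (firstChild): form
After 7 (previousSibling): form (no-op, stayed)
After 8 (parentNode): td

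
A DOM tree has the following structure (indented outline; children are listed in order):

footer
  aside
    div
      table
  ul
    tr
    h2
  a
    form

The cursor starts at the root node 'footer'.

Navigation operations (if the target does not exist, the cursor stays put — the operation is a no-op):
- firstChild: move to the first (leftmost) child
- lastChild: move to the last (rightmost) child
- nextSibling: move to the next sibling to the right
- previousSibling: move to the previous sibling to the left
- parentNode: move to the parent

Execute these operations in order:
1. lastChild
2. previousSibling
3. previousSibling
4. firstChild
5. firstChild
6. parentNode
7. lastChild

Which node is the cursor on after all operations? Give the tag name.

Answer: table

Derivation:
After 1 (lastChild): a
After 2 (previousSibling): ul
After 3 (previousSibling): aside
After 4 (firstChild): div
After 5 (firstChild): table
After 6 (parentNode): div
After 7 (lastChild): table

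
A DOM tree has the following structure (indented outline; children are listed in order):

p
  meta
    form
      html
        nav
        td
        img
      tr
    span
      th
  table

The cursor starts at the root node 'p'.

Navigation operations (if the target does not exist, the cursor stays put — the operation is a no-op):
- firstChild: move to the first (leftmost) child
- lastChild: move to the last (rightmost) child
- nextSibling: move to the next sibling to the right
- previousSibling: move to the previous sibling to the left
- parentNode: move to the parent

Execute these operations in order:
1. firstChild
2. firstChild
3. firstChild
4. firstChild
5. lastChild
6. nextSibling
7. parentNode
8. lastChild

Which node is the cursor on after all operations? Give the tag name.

After 1 (firstChild): meta
After 2 (firstChild): form
After 3 (firstChild): html
After 4 (firstChild): nav
After 5 (lastChild): nav (no-op, stayed)
After 6 (nextSibling): td
After 7 (parentNode): html
After 8 (lastChild): img

Answer: img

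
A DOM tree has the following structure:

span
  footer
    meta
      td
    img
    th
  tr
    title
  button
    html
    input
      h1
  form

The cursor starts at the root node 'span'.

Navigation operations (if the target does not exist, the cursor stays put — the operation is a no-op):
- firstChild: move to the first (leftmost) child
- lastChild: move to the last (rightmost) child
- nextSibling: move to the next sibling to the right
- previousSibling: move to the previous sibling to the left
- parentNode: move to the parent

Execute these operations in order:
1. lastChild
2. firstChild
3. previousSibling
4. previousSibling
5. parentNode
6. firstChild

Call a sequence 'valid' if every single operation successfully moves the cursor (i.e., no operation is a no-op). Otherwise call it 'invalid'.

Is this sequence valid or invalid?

Answer: invalid

Derivation:
After 1 (lastChild): form
After 2 (firstChild): form (no-op, stayed)
After 3 (previousSibling): button
After 4 (previousSibling): tr
After 5 (parentNode): span
After 6 (firstChild): footer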